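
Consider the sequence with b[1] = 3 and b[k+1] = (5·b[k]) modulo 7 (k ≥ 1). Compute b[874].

4

We have b[1] = 3, b[2] = 1, b[3] = 5, b[4] = 4, b[5] = 6, b[6] = 2, b[7] = 3.
Since b[7] = b[1] = 3, the sequence is periodic with period 6.
So b[874] = b[1 + ((874-1) mod 6)] = b[4] = 4.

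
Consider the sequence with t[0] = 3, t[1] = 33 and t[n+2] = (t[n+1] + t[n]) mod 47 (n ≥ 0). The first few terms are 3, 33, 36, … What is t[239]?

We have t[0] = 3, t[1] = 33, t[2] = 36, t[3] = 22, t[4] = 11, t[5] = 33, t[6] = 44, t[7] = 30, t[8] = 27, t[9] = 10, t[10] = 37, t[11] = 0, t[12] = 37, t[13] = 37, t[14] = 27, t[15] = 17, t[16] = 44, t[17] = 14, t[18] = 11, t[19] = 25, t[20] = 36, t[21] = 14, t[22] = 3, t[23] = 17, t[24] = 20, t[25] = 37, t[26] = 10, t[27] = 0, t[28] = 10, t[29] = 10, t[30] = 20, t[31] = 30, t[32] = 3, t[33] = 33.
The sequence repeats with period 32.
So t[239] = t[0 + ((239-0) mod 32)] = t[15] = 17.

17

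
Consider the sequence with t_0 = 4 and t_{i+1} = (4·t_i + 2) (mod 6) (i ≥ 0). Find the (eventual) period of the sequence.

We have t_0 = 4,  t_1 = 0,  t_2 = 2,  t_3 = 4.
The sequence repeats with period 3.

3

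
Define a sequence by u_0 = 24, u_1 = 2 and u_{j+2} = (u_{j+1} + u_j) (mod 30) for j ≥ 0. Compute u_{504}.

24

We have u_0 = 24, u_1 = 2, u_2 = 26, u_3 = 28, u_4 = 24, u_5 = 22, u_6 = 16, u_7 = 8, u_8 = 24, u_9 = 2.
The sequence repeats with period 8.
(504 - 0) mod 8 = 0, so u_{504} = u_0 = 24.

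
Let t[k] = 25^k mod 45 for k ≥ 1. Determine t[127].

Computing terms: t[1] = 25, t[2] = 40, t[3] = 10, t[4] = 25.
Since t[4] = t[1] = 25, the sequence is periodic with period 3.
(127 - 1) mod 3 = 0, so t[127] = t[1] = 25.

25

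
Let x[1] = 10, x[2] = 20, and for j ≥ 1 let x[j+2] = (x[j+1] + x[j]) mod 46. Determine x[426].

x[1] = 10,  x[2] = 20,  x[3] = 30,  x[4] = 4,  x[5] = 34,  x[6] = 38,  x[7] = 26,  x[8] = 18,  x[9] = 44,  x[10] = 16,  x[11] = 14,  x[12] = 30,  x[13] = 44,  x[14] = 28,  x[15] = 26,  x[16] = 8,  x[17] = 34,  x[18] = 42,  x[19] = 30,  x[20] = 26,  x[21] = 10,  x[22] = 36,  x[23] = 0,  x[24] = 36,  x[25] = 36,  x[26] = 26,  x[27] = 16,  x[28] = 42,  x[29] = 12,  x[30] = 8,  x[31] = 20,  x[32] = 28,  x[33] = 2,  x[34] = 30,  x[35] = 32,  x[36] = 16,  x[37] = 2,  x[38] = 18,  x[39] = 20,  x[40] = 38,  x[41] = 12,  x[42] = 4,  x[43] = 16,  x[44] = 20,  x[45] = 36,  x[46] = 10,  x[47] = 0,  x[48] = 10,  x[49] = 10,  x[50] = 20.
Since (x[49], x[50]) = (x[1], x[2]) = (10, 20) (two consecutive terms determine the rest), the sequence is periodic with period 48.
(426 - 1) mod 48 = 41, so x[426] = x[42] = 4.

4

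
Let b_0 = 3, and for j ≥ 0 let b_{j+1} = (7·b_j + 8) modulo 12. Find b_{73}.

5

Listing terms: b_0 = 3; b_1 = 5; b_2 = 7; b_3 = 9; b_4 = 11; b_5 = 1; b_6 = 3.
Since b_6 = b_0 = 3, the sequence is periodic with period 6.
So b_{73} = b_{0 + ((73-0) mod 6)} = b_1 = 5.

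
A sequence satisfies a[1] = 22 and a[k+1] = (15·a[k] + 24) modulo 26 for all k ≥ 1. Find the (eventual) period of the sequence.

12

Computing terms: a[1] = 22; a[2] = 16; a[3] = 4; a[4] = 6; a[5] = 10; a[6] = 18; a[7] = 8; a[8] = 14; a[9] = 0; a[10] = 24; a[11] = 20; a[12] = 12; a[13] = 22.
Since a[13] = a[1] = 22, the sequence is periodic with period 12.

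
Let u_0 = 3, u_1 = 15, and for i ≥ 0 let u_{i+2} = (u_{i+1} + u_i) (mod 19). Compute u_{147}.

14

u_0 = 3, u_1 = 15, u_2 = 18, u_3 = 14, u_4 = 13, u_5 = 8, u_6 = 2, u_7 = 10, u_8 = 12, u_9 = 3, u_{10} = 15.
Since (u_9, u_{10}) = (u_0, u_1) = (3, 15) (two consecutive terms determine the rest), the sequence is periodic with period 9.
(147 - 0) mod 9 = 3, so u_{147} = u_3 = 14.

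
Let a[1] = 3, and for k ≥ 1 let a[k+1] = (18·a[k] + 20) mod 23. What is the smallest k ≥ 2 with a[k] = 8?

a[1] = 3, a[2] = 5, a[3] = 18, a[4] = 22, a[5] = 2, a[6] = 10, a[7] = 16, a[8] = 9, a[9] = 21, a[10] = 7, a[11] = 8, a[12] = 3.
Since a[12] = a[1] = 3, the sequence is periodic with period 11.
The value 8 first appears (with k ≥ 2) at a[11].

11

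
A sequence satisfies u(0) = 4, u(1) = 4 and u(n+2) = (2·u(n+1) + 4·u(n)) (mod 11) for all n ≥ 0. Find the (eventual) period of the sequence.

Listing terms: u(0) = 4, u(1) = 4, u(2) = 2, u(3) = 9, u(4) = 4, u(5) = 0, u(6) = 5, u(7) = 10, u(8) = 7, u(9) = 10, u(10) = 4, u(11) = 4.
The sequence repeats with period 10.

10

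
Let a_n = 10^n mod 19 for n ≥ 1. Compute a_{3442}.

6

We have a_1 = 10; a_2 = 5; a_3 = 12; a_4 = 6; a_5 = 3; a_6 = 11; a_7 = 15; a_8 = 17; a_9 = 18; a_{10} = 9; a_{11} = 14; a_{12} = 7; a_{13} = 13; a_{14} = 16; a_{15} = 8; a_{16} = 4; a_{17} = 2; a_{18} = 1; a_{19} = 10.
Since a_{19} = a_1 = 10, the sequence is periodic with period 18.
So a_{3442} = a_{1 + ((3442-1) mod 18)} = a_4 = 6.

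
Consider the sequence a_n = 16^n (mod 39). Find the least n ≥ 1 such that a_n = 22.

2

Computing terms: a_0 = 1,  a_1 = 16,  a_2 = 22,  a_3 = 1.
Since a_3 = a_0 = 1, the sequence is periodic with period 3.
The value 22 first appears (with n ≥ 1) at a_2.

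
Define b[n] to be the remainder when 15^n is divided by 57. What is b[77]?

b[1] = 15, b[2] = 54, b[3] = 12, b[4] = 9, b[5] = 21, b[6] = 30, b[7] = 51, b[8] = 24, b[9] = 18, b[10] = 42, b[11] = 3, b[12] = 45, b[13] = 48, b[14] = 36, b[15] = 27, b[16] = 6, b[17] = 33, b[18] = 39, b[19] = 15.
Since b[19] = b[1] = 15, the sequence is periodic with period 18.
(77 - 1) mod 18 = 4, so b[77] = b[5] = 21.

21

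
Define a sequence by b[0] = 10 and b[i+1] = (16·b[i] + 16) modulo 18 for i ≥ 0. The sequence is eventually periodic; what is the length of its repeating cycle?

9

b[0] = 10; b[1] = 14; b[2] = 6; b[3] = 4; b[4] = 8; b[5] = 0; b[6] = 16; b[7] = 2; b[8] = 12; b[9] = 10.
Since b[9] = b[0] = 10, the sequence is periodic with period 9.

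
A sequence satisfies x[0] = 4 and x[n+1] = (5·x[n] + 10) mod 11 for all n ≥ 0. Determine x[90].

We have x[0] = 4, x[1] = 8, x[2] = 6, x[3] = 7, x[4] = 1, x[5] = 4.
The sequence repeats with period 5.
So x[90] = x[0 + ((90-0) mod 5)] = x[0] = 4.

4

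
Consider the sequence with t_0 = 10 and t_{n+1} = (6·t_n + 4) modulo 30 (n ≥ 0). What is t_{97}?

Computing terms: t_0 = 10,  t_1 = 4,  t_2 = 28,  t_3 = 22,  t_4 = 16,  t_5 = 10.
The sequence repeats with period 5.
So t_{97} = t_{0 + ((97-0) mod 5)} = t_2 = 28.

28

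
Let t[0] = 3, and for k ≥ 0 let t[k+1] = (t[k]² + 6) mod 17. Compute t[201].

We have t[0] = 3, t[1] = 15, t[2] = 10, t[3] = 4, t[4] = 5, t[5] = 14, t[6] = 15.
Since t[6] = t[1] = 15, the sequence is eventually periodic: after a pre-period of length 1 it cycles with period 5.
For k ≥ 1, t[k] depends only on (k - 1) mod 5. (201 - 1) mod 5 = 0, so t[201] = t[1] = 15.

15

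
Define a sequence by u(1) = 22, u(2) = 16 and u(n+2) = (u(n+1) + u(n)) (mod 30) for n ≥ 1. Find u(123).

We have u(1) = 22,  u(2) = 16,  u(3) = 8,  u(4) = 24,  u(5) = 2,  u(6) = 26,  u(7) = 28,  u(8) = 24,  u(9) = 22,  u(10) = 16.
Since (u(9), u(10)) = (u(1), u(2)) = (22, 16) (two consecutive terms determine the rest), the sequence is periodic with period 8.
So u(123) = u(1 + ((123-1) mod 8)) = u(3) = 8.

8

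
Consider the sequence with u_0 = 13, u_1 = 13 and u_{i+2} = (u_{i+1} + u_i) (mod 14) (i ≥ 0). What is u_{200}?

8

Computing terms: u_0 = 13, u_1 = 13, u_2 = 12, u_3 = 11, u_4 = 9, u_5 = 6, u_6 = 1, u_7 = 7, u_8 = 8, u_9 = 1, u_{10} = 9, u_{11} = 10, u_{12} = 5, u_{13} = 1, u_{14} = 6, u_{15} = 7, u_{16} = 13, u_{17} = 6, u_{18} = 5, u_{19} = 11, u_{20} = 2, u_{21} = 13, u_{22} = 1, u_{23} = 0, u_{24} = 1, u_{25} = 1, u_{26} = 2, u_{27} = 3, u_{28} = 5, u_{29} = 8, u_{30} = 13, u_{31} = 7, u_{32} = 6, u_{33} = 13, u_{34} = 5, u_{35} = 4, u_{36} = 9, u_{37} = 13, u_{38} = 8, u_{39} = 7, u_{40} = 1, u_{41} = 8, u_{42} = 9, u_{43} = 3, u_{44} = 12, u_{45} = 1, u_{46} = 13, u_{47} = 0, u_{48} = 13, u_{49} = 13.
Since (u_{48}, u_{49}) = (u_0, u_1) = (13, 13) (two consecutive terms determine the rest), the sequence is periodic with period 48.
So u_{200} = u_{0 + ((200-0) mod 48)} = u_8 = 8.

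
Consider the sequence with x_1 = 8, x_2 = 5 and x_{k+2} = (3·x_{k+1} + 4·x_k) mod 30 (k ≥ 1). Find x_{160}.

29

Computing terms: x_1 = 8, x_2 = 5, x_3 = 17, x_4 = 11, x_5 = 11, x_6 = 17, x_7 = 5, x_8 = 23, x_9 = 29, x_{10} = 29, x_{11} = 23, x_{12} = 5, x_{13} = 17.
Since (x_{12}, x_{13}) = (x_2, x_3) = (5, 17) (two consecutive terms determine the rest), the sequence is eventually periodic: after a pre-period of length 1 it cycles with period 10.
For k ≥ 2, x_k depends only on (k - 2) mod 10. (160 - 2) mod 10 = 8, so x_{160} = x_{10} = 29.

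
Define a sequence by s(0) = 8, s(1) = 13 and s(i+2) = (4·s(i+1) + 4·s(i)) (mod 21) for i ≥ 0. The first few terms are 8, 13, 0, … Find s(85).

Listing terms: s(0) = 8; s(1) = 13; s(2) = 0; s(3) = 10; s(4) = 19; s(5) = 11; s(6) = 15; s(7) = 20; s(8) = 14; s(9) = 10; s(10) = 12; s(11) = 4; s(12) = 1; s(13) = 20; s(14) = 0; s(15) = 17; s(16) = 5; s(17) = 4; s(18) = 15; s(19) = 13; s(20) = 7; s(21) = 17; s(22) = 12; s(23) = 11; s(24) = 8; s(25) = 13.
Since (s(24), s(25)) = (s(0), s(1)) = (8, 13) (two consecutive terms determine the rest), the sequence is periodic with period 24.
(85 - 0) mod 24 = 13, so s(85) = s(13) = 20.

20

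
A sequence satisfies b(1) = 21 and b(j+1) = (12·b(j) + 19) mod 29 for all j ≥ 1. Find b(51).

23

Computing terms: b(1) = 21; b(2) = 10; b(3) = 23; b(4) = 5; b(5) = 21.
Since b(5) = b(1) = 21, the sequence is periodic with period 4.
So b(51) = b(1 + ((51-1) mod 4)) = b(3) = 23.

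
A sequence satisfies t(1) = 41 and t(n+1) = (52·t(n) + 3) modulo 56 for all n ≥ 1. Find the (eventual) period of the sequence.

t(1) = 41; t(2) = 7; t(3) = 31; t(4) = 47; t(5) = 39; t(6) = 15; t(7) = 55; t(8) = 7.
Since t(8) = t(2) = 7, the sequence is eventually periodic: after a pre-period of length 1 it cycles with period 6.

6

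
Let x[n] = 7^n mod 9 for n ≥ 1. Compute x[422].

x[1] = 7,  x[2] = 4,  x[3] = 1,  x[4] = 7.
The sequence repeats with period 3.
So x[422] = x[1 + ((422-1) mod 3)] = x[2] = 4.

4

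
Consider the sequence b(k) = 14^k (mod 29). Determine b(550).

Listing terms: b(1) = 14,  b(2) = 22,  b(3) = 18,  b(4) = 20,  b(5) = 19,  b(6) = 5,  b(7) = 12,  b(8) = 23,  b(9) = 3,  b(10) = 13,  b(11) = 8,  b(12) = 25,  b(13) = 2,  b(14) = 28,  b(15) = 15,  b(16) = 7,  b(17) = 11,  b(18) = 9,  b(19) = 10,  b(20) = 24,  b(21) = 17,  b(22) = 6,  b(23) = 26,  b(24) = 16,  b(25) = 21,  b(26) = 4,  b(27) = 27,  b(28) = 1,  b(29) = 14.
Since b(29) = b(1) = 14, the sequence is periodic with period 28.
(550 - 1) mod 28 = 17, so b(550) = b(18) = 9.

9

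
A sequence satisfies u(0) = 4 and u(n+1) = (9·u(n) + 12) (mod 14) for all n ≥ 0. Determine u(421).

6

u(0) = 4; u(1) = 6; u(2) = 10; u(3) = 4.
The sequence repeats with period 3.
So u(421) = u(0 + ((421-0) mod 3)) = u(1) = 6.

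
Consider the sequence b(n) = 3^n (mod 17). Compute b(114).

9

Computing terms: b(1) = 3, b(2) = 9, b(3) = 10, b(4) = 13, b(5) = 5, b(6) = 15, b(7) = 11, b(8) = 16, b(9) = 14, b(10) = 8, b(11) = 7, b(12) = 4, b(13) = 12, b(14) = 2, b(15) = 6, b(16) = 1, b(17) = 3.
Since b(17) = b(1) = 3, the sequence is periodic with period 16.
So b(114) = b(1 + ((114-1) mod 16)) = b(2) = 9.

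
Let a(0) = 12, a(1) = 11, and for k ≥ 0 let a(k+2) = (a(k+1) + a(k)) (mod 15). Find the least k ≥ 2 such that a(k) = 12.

4

We have a(0) = 12,  a(1) = 11,  a(2) = 8,  a(3) = 4,  a(4) = 12,  a(5) = 1,  a(6) = 13,  a(7) = 14,  a(8) = 12,  a(9) = 11.
Since (a(8), a(9)) = (a(0), a(1)) = (12, 11) (two consecutive terms determine the rest), the sequence is periodic with period 8.
The value 12 first appears (with k ≥ 2) at a(4).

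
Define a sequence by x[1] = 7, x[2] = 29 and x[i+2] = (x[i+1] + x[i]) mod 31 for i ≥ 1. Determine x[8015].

8

We have x[1] = 7, x[2] = 29, x[3] = 5, x[4] = 3, x[5] = 8, x[6] = 11, x[7] = 19, x[8] = 30, x[9] = 18, x[10] = 17, x[11] = 4, x[12] = 21, x[13] = 25, x[14] = 15, x[15] = 9, x[16] = 24, x[17] = 2, x[18] = 26, x[19] = 28, x[20] = 23, x[21] = 20, x[22] = 12, x[23] = 1, x[24] = 13, x[25] = 14, x[26] = 27, x[27] = 10, x[28] = 6, x[29] = 16, x[30] = 22, x[31] = 7, x[32] = 29.
Since (x[31], x[32]) = (x[1], x[2]) = (7, 29) (two consecutive terms determine the rest), the sequence is periodic with period 30.
(8015 - 1) mod 30 = 4, so x[8015] = x[5] = 8.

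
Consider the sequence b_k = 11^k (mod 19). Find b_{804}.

We have b_0 = 1, b_1 = 11, b_2 = 7, b_3 = 1.
Since b_3 = b_0 = 1, the sequence is periodic with period 3.
So b_{804} = b_{0 + ((804-0) mod 3)} = b_0 = 1.

1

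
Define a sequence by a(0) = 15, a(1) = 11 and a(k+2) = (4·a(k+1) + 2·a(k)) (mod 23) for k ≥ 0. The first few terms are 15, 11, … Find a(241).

10

We have a(0) = 15; a(1) = 11; a(2) = 5; a(3) = 19; a(4) = 17; a(5) = 14; a(6) = 21; a(7) = 20; a(8) = 7; a(9) = 22; a(10) = 10; a(11) = 15; a(12) = 11.
Since (a(11), a(12)) = (a(0), a(1)) = (15, 11) (two consecutive terms determine the rest), the sequence is periodic with period 11.
So a(241) = a(0 + ((241-0) mod 11)) = a(10) = 10.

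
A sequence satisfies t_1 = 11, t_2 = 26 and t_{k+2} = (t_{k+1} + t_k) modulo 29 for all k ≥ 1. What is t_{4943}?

11

Computing terms: t_1 = 11; t_2 = 26; t_3 = 8; t_4 = 5; t_5 = 13; t_6 = 18; t_7 = 2; t_8 = 20; t_9 = 22; t_{10} = 13; t_{11} = 6; t_{12} = 19; t_{13} = 25; t_{14} = 15; t_{15} = 11; t_{16} = 26.
The sequence repeats with period 14.
(4943 - 1) mod 14 = 0, so t_{4943} = t_1 = 11.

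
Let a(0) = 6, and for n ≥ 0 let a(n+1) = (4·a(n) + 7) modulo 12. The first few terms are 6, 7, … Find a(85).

We have a(0) = 6; a(1) = 7; a(2) = 11; a(3) = 3; a(4) = 7.
Since a(4) = a(1) = 7, the sequence is eventually periodic: after a pre-period of length 1 it cycles with period 3.
For n ≥ 1, a(n) depends only on (n - 1) mod 3. (85 - 1) mod 3 = 0, so a(85) = a(1) = 7.

7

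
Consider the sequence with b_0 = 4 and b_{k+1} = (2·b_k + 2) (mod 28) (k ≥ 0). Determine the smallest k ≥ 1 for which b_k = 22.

Listing terms: b_0 = 4,  b_1 = 10,  b_2 = 22,  b_3 = 18,  b_4 = 10.
Since b_4 = b_1 = 10, the sequence is eventually periodic: after a pre-period of length 1 it cycles with period 3.
The value 22 first appears (with k ≥ 1) at b_2.

2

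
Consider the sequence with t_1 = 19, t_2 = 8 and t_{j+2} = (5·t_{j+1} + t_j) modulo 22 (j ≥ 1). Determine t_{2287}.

We have t_1 = 19; t_2 = 8; t_3 = 15; t_4 = 17; t_5 = 12; t_6 = 11; t_7 = 1; t_8 = 16; t_9 = 15; t_{10} = 3; t_{11} = 8; t_{12} = 21; t_{13} = 3; t_{14} = 14; t_{15} = 7; t_{16} = 5; t_{17} = 10; t_{18} = 11; t_{19} = 21; t_{20} = 6; t_{21} = 7; t_{22} = 19; t_{23} = 14; t_{24} = 1; t_{25} = 19; t_{26} = 8.
The sequence repeats with period 24.
So t_{2287} = t_{1 + ((2287-1) mod 24)} = t_7 = 1.

1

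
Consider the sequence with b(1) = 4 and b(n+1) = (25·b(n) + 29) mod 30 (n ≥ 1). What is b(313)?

Computing terms: b(1) = 4,  b(2) = 9,  b(3) = 14,  b(4) = 19,  b(5) = 24,  b(6) = 29,  b(7) = 4.
The sequence repeats with period 6.
So b(313) = b(1 + ((313-1) mod 6)) = b(1) = 4.

4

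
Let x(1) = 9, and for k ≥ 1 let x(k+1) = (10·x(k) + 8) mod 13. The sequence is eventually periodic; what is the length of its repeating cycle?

x(1) = 9; x(2) = 7; x(3) = 0; x(4) = 8; x(5) = 10; x(6) = 4; x(7) = 9.
The sequence repeats with period 6.

6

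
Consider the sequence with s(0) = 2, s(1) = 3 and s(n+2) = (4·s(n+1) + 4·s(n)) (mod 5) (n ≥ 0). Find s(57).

2

Computing terms: s(0) = 2; s(1) = 3; s(2) = 0; s(3) = 2; s(4) = 3.
Since (s(3), s(4)) = (s(0), s(1)) = (2, 3) (two consecutive terms determine the rest), the sequence is periodic with period 3.
(57 - 0) mod 3 = 0, so s(57) = s(0) = 2.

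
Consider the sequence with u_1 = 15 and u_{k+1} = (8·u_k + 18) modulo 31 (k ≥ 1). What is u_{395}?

19

u_1 = 15; u_2 = 14; u_3 = 6; u_4 = 4; u_5 = 19; u_6 = 15.
Since u_6 = u_1 = 15, the sequence is periodic with period 5.
So u_{395} = u_{1 + ((395-1) mod 5)} = u_5 = 19.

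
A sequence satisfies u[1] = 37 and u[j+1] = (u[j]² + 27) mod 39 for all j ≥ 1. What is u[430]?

u[1] = 37,  u[2] = 31,  u[3] = 13,  u[4] = 1,  u[5] = 28,  u[6] = 31.
Since u[6] = u[2] = 31, the sequence is eventually periodic: after a pre-period of length 1 it cycles with period 4.
For j ≥ 2, u[j] depends only on (j - 2) mod 4. (430 - 2) mod 4 = 0, so u[430] = u[2] = 31.

31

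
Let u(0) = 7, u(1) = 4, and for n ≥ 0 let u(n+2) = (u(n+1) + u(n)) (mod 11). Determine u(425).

We have u(0) = 7; u(1) = 4; u(2) = 0; u(3) = 4; u(4) = 4; u(5) = 8; u(6) = 1; u(7) = 9; u(8) = 10; u(9) = 8; u(10) = 7; u(11) = 4.
The sequence repeats with period 10.
So u(425) = u(0 + ((425-0) mod 10)) = u(5) = 8.

8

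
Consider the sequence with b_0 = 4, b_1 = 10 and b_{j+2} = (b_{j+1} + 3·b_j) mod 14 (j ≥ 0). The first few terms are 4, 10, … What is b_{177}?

12

Computing terms: b_0 = 4, b_1 = 10, b_2 = 8, b_3 = 10, b_4 = 6, b_5 = 8, b_6 = 12, b_7 = 8, b_8 = 2, b_9 = 12, b_{10} = 4, b_{11} = 12, b_{12} = 10, b_{13} = 4, b_{14} = 6, b_{15} = 4, b_{16} = 8, b_{17} = 6, b_{18} = 2, b_{19} = 6, b_{20} = 12, b_{21} = 2, b_{22} = 10, b_{23} = 2, b_{24} = 4, b_{25} = 10.
Since (b_{24}, b_{25}) = (b_0, b_1) = (4, 10) (two consecutive terms determine the rest), the sequence is periodic with period 24.
So b_{177} = b_{0 + ((177-0) mod 24)} = b_9 = 12.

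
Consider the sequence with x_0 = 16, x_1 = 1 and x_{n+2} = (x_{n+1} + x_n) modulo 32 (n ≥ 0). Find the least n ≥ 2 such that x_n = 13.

7

Computing terms: x_0 = 16, x_1 = 1, x_2 = 17, x_3 = 18, x_4 = 3, x_5 = 21, x_6 = 24, x_7 = 13, x_8 = 5, x_9 = 18, x_{10} = 23, x_{11} = 9, x_{12} = 0, x_{13} = 9, x_{14} = 9, x_{15} = 18, x_{16} = 27, x_{17} = 13, x_{18} = 8, x_{19} = 21, x_{20} = 29, x_{21} = 18, x_{22} = 15, x_{23} = 1, x_{24} = 16, x_{25} = 17, x_{26} = 1, x_{27} = 18, x_{28} = 19, x_{29} = 5, x_{30} = 24, x_{31} = 29, x_{32} = 21, x_{33} = 18, x_{34} = 7, x_{35} = 25, x_{36} = 0, x_{37} = 25, x_{38} = 25, x_{39} = 18, x_{40} = 11, x_{41} = 29, x_{42} = 8, x_{43} = 5, x_{44} = 13, x_{45} = 18, x_{46} = 31, x_{47} = 17, x_{48} = 16, x_{49} = 1.
Since (x_{48}, x_{49}) = (x_0, x_1) = (16, 1) (two consecutive terms determine the rest), the sequence is periodic with period 48.
The value 13 first appears (with n ≥ 2) at x_7.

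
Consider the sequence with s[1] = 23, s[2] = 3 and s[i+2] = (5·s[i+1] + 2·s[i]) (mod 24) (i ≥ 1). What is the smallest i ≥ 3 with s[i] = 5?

7

Listing terms: s[1] = 23,  s[2] = 3,  s[3] = 13,  s[4] = 23,  s[5] = 21,  s[6] = 7,  s[7] = 5,  s[8] = 15,  s[9] = 13,  s[10] = 23.
Since (s[9], s[10]) = (s[3], s[4]) = (13, 23) (two consecutive terms determine the rest), the sequence is eventually periodic: after a pre-period of length 2 it cycles with period 6.
The value 5 first appears (with i ≥ 3) at s[7].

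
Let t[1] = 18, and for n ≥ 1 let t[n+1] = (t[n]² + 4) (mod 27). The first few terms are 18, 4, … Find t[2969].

We have t[1] = 18; t[2] = 4; t[3] = 20; t[4] = 26; t[5] = 5; t[6] = 2; t[7] = 8; t[8] = 14; t[9] = 11; t[10] = 17; t[11] = 23; t[12] = 20.
Since t[12] = t[3] = 20, the sequence is eventually periodic: after a pre-period of length 2 it cycles with period 9.
For n ≥ 3, t[n] depends only on (n - 3) mod 9. (2969 - 3) mod 9 = 5, so t[2969] = t[8] = 14.

14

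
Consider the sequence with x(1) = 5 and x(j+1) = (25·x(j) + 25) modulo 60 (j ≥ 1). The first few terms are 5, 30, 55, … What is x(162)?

10

x(1) = 5; x(2) = 30; x(3) = 55; x(4) = 20; x(5) = 45; x(6) = 10; x(7) = 35; x(8) = 0; x(9) = 25; x(10) = 50; x(11) = 15; x(12) = 40; x(13) = 5.
Since x(13) = x(1) = 5, the sequence is periodic with period 12.
(162 - 1) mod 12 = 5, so x(162) = x(6) = 10.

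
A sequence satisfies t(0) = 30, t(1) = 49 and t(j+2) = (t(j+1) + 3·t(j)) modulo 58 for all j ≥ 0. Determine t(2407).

t(0) = 30,  t(1) = 49,  t(2) = 23,  t(3) = 54,  t(4) = 7,  t(5) = 53,  t(6) = 16,  t(7) = 1,  t(8) = 49,  t(9) = 52,  t(10) = 25,  t(11) = 7,  t(12) = 24,  t(13) = 45,  t(14) = 1,  t(15) = 20,  t(16) = 23,  t(17) = 25,  t(18) = 36,  t(19) = 53,  t(20) = 45,  t(21) = 30,  t(22) = 49.
The sequence repeats with period 21.
(2407 - 0) mod 21 = 13, so t(2407) = t(13) = 45.

45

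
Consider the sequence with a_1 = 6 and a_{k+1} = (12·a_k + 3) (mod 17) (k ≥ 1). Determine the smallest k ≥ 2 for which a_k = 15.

15

Listing terms: a_1 = 6,  a_2 = 7,  a_3 = 2,  a_4 = 10,  a_5 = 4,  a_6 = 0,  a_7 = 3,  a_8 = 5,  a_9 = 12,  a_{10} = 11,  a_{11} = 16,  a_{12} = 8,  a_{13} = 14,  a_{14} = 1,  a_{15} = 15,  a_{16} = 13,  a_{17} = 6.
The sequence repeats with period 16.
The value 15 first appears (with k ≥ 2) at a_{15}.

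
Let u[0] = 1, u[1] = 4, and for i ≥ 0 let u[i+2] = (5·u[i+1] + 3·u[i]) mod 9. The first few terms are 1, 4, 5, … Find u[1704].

Computing terms: u[0] = 1, u[1] = 4, u[2] = 5, u[3] = 1, u[4] = 2, u[5] = 4, u[6] = 8, u[7] = 7, u[8] = 5, u[9] = 1.
Since (u[8], u[9]) = (u[2], u[3]) = (5, 1) (two consecutive terms determine the rest), the sequence is eventually periodic: after a pre-period of length 2 it cycles with period 6.
For i ≥ 2, u[i] depends only on (i - 2) mod 6. (1704 - 2) mod 6 = 4, so u[1704] = u[6] = 8.

8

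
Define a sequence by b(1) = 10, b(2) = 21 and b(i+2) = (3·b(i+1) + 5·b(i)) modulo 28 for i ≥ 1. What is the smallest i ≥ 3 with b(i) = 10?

7

We have b(1) = 10, b(2) = 21, b(3) = 1, b(4) = 24, b(5) = 21, b(6) = 15, b(7) = 10, b(8) = 21.
The sequence repeats with period 6.
The value 10 next appears (with i ≥ 3) at b(7).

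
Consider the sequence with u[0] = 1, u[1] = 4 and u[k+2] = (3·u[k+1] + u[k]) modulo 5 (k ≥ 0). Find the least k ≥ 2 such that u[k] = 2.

4

Computing terms: u[0] = 1,  u[1] = 4,  u[2] = 3,  u[3] = 3,  u[4] = 2,  u[5] = 4,  u[6] = 4,  u[7] = 1,  u[8] = 2,  u[9] = 2,  u[10] = 3,  u[11] = 1,  u[12] = 1,  u[13] = 4.
Since (u[12], u[13]) = (u[0], u[1]) = (1, 4) (two consecutive terms determine the rest), the sequence is periodic with period 12.
The value 2 first appears (with k ≥ 2) at u[4].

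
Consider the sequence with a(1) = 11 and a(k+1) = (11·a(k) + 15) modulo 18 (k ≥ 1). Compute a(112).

a(1) = 11, a(2) = 10, a(3) = 17, a(4) = 4, a(5) = 5, a(6) = 16, a(7) = 11.
Since a(7) = a(1) = 11, the sequence is periodic with period 6.
So a(112) = a(1 + ((112-1) mod 6)) = a(4) = 4.

4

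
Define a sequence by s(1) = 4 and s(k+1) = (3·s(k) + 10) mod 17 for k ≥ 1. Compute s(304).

15

Listing terms: s(1) = 4, s(2) = 5, s(3) = 8, s(4) = 0, s(5) = 10, s(6) = 6, s(7) = 11, s(8) = 9, s(9) = 3, s(10) = 2, s(11) = 16, s(12) = 7, s(13) = 14, s(14) = 1, s(15) = 13, s(16) = 15, s(17) = 4.
Since s(17) = s(1) = 4, the sequence is periodic with period 16.
So s(304) = s(1 + ((304-1) mod 16)) = s(16) = 15.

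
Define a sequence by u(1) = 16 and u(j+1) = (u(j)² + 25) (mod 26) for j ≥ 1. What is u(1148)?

Computing terms: u(1) = 16,  u(2) = 21,  u(3) = 24,  u(4) = 3,  u(5) = 8,  u(6) = 11,  u(7) = 16.
The sequence repeats with period 6.
So u(1148) = u(1 + ((1148-1) mod 6)) = u(2) = 21.

21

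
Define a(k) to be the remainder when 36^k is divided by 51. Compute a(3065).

36

Computing terms: a(0) = 1, a(1) = 36, a(2) = 21, a(3) = 42, a(4) = 33, a(5) = 15, a(6) = 30, a(7) = 9, a(8) = 18, a(9) = 36.
Since a(9) = a(1) = 36, the sequence is eventually periodic: after a pre-period of length 1 it cycles with period 8.
For k ≥ 1, a(k) depends only on (k - 1) mod 8. (3065 - 1) mod 8 = 0, so a(3065) = a(1) = 36.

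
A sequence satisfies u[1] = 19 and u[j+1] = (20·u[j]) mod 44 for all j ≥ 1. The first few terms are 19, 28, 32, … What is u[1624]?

24

Listing terms: u[1] = 19; u[2] = 28; u[3] = 32; u[4] = 24; u[5] = 40; u[6] = 8; u[7] = 28.
Since u[7] = u[2] = 28, the sequence is eventually periodic: after a pre-period of length 1 it cycles with period 5.
For j ≥ 2, u[j] depends only on (j - 2) mod 5. (1624 - 2) mod 5 = 2, so u[1624] = u[4] = 24.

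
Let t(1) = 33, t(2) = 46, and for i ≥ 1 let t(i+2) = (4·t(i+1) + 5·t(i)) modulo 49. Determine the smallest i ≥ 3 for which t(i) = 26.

Listing terms: t(1) = 33,  t(2) = 46,  t(3) = 6,  t(4) = 9,  t(5) = 17,  t(6) = 15,  t(7) = 47,  t(8) = 18,  t(9) = 13,  t(10) = 44,  t(11) = 45,  t(12) = 8,  t(13) = 12,  t(14) = 39,  t(15) = 20,  t(16) = 30,  t(17) = 24,  t(18) = 1,  t(19) = 26,  t(20) = 11,  t(21) = 27,  t(22) = 16,  t(23) = 3,  t(24) = 43,  t(25) = 40,  t(26) = 32,  t(27) = 34,  t(28) = 2,  t(29) = 31,  t(30) = 36,  t(31) = 5,  t(32) = 4,  t(33) = 41,  t(34) = 37,  t(35) = 10,  t(36) = 29,  t(37) = 19,  t(38) = 25,  t(39) = 48,  t(40) = 23,  t(41) = 38,  t(42) = 22,  t(43) = 33,  t(44) = 46.
Since (t(43), t(44)) = (t(1), t(2)) = (33, 46) (two consecutive terms determine the rest), the sequence is periodic with period 42.
The value 26 first appears (with i ≥ 3) at t(19).

19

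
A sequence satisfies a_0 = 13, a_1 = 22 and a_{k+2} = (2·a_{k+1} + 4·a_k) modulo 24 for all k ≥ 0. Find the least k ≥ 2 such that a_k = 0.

2

Listing terms: a_0 = 13, a_1 = 22, a_2 = 0, a_3 = 16, a_4 = 8, a_5 = 8, a_6 = 0, a_7 = 8, a_8 = 16, a_9 = 16, a_{10} = 0, a_{11} = 16.
Since (a_{10}, a_{11}) = (a_2, a_3) = (0, 16) (two consecutive terms determine the rest), the sequence is eventually periodic: after a pre-period of length 2 it cycles with period 8.
The value 0 first appears (with k ≥ 2) at a_2.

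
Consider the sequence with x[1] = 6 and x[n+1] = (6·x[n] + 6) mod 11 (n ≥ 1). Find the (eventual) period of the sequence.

10

We have x[1] = 6; x[2] = 9; x[3] = 5; x[4] = 3; x[5] = 2; x[6] = 7; x[7] = 4; x[8] = 8; x[9] = 10; x[10] = 0; x[11] = 6.
The sequence repeats with period 10.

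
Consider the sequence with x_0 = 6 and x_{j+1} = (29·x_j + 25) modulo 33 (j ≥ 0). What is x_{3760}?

6

We have x_0 = 6; x_1 = 1; x_2 = 21; x_3 = 7; x_4 = 30; x_5 = 4; x_6 = 9; x_7 = 22; x_8 = 3; x_9 = 13; x_{10} = 6.
Since x_{10} = x_0 = 6, the sequence is periodic with period 10.
(3760 - 0) mod 10 = 0, so x_{3760} = x_0 = 6.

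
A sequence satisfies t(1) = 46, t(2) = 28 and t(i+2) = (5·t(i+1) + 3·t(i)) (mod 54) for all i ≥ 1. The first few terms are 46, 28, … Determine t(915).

Listing terms: t(1) = 46, t(2) = 28, t(3) = 8, t(4) = 16, t(5) = 50, t(6) = 28, t(7) = 20, t(8) = 22, t(9) = 8, t(10) = 52, t(11) = 14, t(12) = 10, t(13) = 38, t(14) = 4, t(15) = 26, t(16) = 34, t(17) = 32, t(18) = 46, t(19) = 2, t(20) = 40, t(21) = 44, t(22) = 16, t(23) = 50.
Since (t(22), t(23)) = (t(4), t(5)) = (16, 50) (two consecutive terms determine the rest), the sequence is eventually periodic: after a pre-period of length 3 it cycles with period 18.
For i ≥ 4, t(i) depends only on (i - 4) mod 18. (915 - 4) mod 18 = 11, so t(915) = t(15) = 26.

26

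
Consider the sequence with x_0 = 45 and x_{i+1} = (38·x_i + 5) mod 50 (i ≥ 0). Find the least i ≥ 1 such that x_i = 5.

We have x_0 = 45; x_1 = 15; x_2 = 25; x_3 = 5; x_4 = 45.
The sequence repeats with period 4.
The value 5 first appears (with i ≥ 1) at x_3.

3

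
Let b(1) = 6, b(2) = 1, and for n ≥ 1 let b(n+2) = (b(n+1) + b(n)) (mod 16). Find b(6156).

Computing terms: b(1) = 6; b(2) = 1; b(3) = 7; b(4) = 8; b(5) = 15; b(6) = 7; b(7) = 6; b(8) = 13; b(9) = 3; b(10) = 0; b(11) = 3; b(12) = 3; b(13) = 6; b(14) = 9; b(15) = 15; b(16) = 8; b(17) = 7; b(18) = 15; b(19) = 6; b(20) = 5; b(21) = 11; b(22) = 0; b(23) = 11; b(24) = 11; b(25) = 6; b(26) = 1.
Since (b(25), b(26)) = (b(1), b(2)) = (6, 1) (two consecutive terms determine the rest), the sequence is periodic with period 24.
So b(6156) = b(1 + ((6156-1) mod 24)) = b(12) = 3.

3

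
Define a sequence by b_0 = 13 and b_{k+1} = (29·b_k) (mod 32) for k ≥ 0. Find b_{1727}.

Listing terms: b_0 = 13, b_1 = 25, b_2 = 21, b_3 = 1, b_4 = 29, b_5 = 9, b_6 = 5, b_7 = 17, b_8 = 13.
The sequence repeats with period 8.
So b_{1727} = b_{0 + ((1727-0) mod 8)} = b_7 = 17.

17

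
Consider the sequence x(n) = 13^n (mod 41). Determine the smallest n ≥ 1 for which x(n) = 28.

We have x(0) = 1,  x(1) = 13,  x(2) = 5,  x(3) = 24,  x(4) = 25,  x(5) = 38,  x(6) = 2,  x(7) = 26,  x(8) = 10,  x(9) = 7,  x(10) = 9,  x(11) = 35,  x(12) = 4,  x(13) = 11,  x(14) = 20,  x(15) = 14,  x(16) = 18,  x(17) = 29,  x(18) = 8,  x(19) = 22,  x(20) = 40,  x(21) = 28,  x(22) = 36,  x(23) = 17,  x(24) = 16,  x(25) = 3,  x(26) = 39,  x(27) = 15,  x(28) = 31,  x(29) = 34,  x(30) = 32,  x(31) = 6,  x(32) = 37,  x(33) = 30,  x(34) = 21,  x(35) = 27,  x(36) = 23,  x(37) = 12,  x(38) = 33,  x(39) = 19,  x(40) = 1.
The sequence repeats with period 40.
The value 28 first appears (with n ≥ 1) at x(21).

21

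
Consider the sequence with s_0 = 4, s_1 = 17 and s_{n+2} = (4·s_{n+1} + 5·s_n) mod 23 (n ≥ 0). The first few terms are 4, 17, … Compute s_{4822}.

3

Listing terms: s_0 = 4, s_1 = 17, s_2 = 19, s_3 = 0, s_4 = 3, s_5 = 12, s_6 = 17, s_7 = 13, s_8 = 22, s_9 = 15, s_{10} = 9, s_{11} = 19, s_{12} = 6, s_{13} = 4, s_{14} = 0, s_{15} = 20, s_{16} = 11, s_{17} = 6, s_{18} = 10, s_{19} = 1, s_{20} = 8, s_{21} = 14, s_{22} = 4, s_{23} = 17.
Since (s_{22}, s_{23}) = (s_0, s_1) = (4, 17) (two consecutive terms determine the rest), the sequence is periodic with period 22.
(4822 - 0) mod 22 = 4, so s_{4822} = s_4 = 3.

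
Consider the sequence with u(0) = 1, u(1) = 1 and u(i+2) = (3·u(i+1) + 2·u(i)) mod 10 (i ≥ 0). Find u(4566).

Listing terms: u(0) = 1,  u(1) = 1,  u(2) = 5,  u(3) = 7,  u(4) = 1,  u(5) = 7,  u(6) = 3,  u(7) = 3,  u(8) = 5,  u(9) = 1,  u(10) = 3,  u(11) = 1,  u(12) = 9,  u(13) = 9,  u(14) = 5,  u(15) = 3,  u(16) = 9,  u(17) = 3,  u(18) = 7,  u(19) = 7,  u(20) = 5,  u(21) = 9,  u(22) = 7,  u(23) = 9,  u(24) = 1,  u(25) = 1.
The sequence repeats with period 24.
So u(4566) = u(0 + ((4566-0) mod 24)) = u(6) = 3.

3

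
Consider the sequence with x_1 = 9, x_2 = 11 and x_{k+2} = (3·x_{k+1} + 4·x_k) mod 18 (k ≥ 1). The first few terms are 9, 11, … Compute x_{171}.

Computing terms: x_1 = 9; x_2 = 11; x_3 = 15; x_4 = 17; x_5 = 3; x_6 = 5; x_7 = 9; x_8 = 11.
The sequence repeats with period 6.
(171 - 1) mod 6 = 2, so x_{171} = x_3 = 15.

15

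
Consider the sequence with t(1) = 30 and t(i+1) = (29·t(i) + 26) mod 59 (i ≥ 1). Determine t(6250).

Computing terms: t(1) = 30; t(2) = 11; t(3) = 50; t(4) = 1; t(5) = 55; t(6) = 28; t(7) = 12; t(8) = 20; t(9) = 16; t(10) = 18; t(11) = 17; t(12) = 47; t(13) = 32; t(14) = 10; t(15) = 21; t(16) = 45; t(17) = 33; t(18) = 39; t(19) = 36; t(20) = 8; t(21) = 22; t(22) = 15; t(23) = 48; t(24) = 2; t(25) = 25; t(26) = 43; t(27) = 34; t(28) = 9; t(29) = 51; t(30) = 30.
Since t(30) = t(1) = 30, the sequence is periodic with period 29.
(6250 - 1) mod 29 = 14, so t(6250) = t(15) = 21.

21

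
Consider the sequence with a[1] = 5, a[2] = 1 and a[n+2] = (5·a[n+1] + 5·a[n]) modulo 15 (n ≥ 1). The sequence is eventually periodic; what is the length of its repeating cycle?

3

Computing terms: a[1] = 5, a[2] = 1, a[3] = 0, a[4] = 5, a[5] = 10, a[6] = 0, a[7] = 5.
Since (a[6], a[7]) = (a[3], a[4]) = (0, 5) (two consecutive terms determine the rest), the sequence is eventually periodic: after a pre-period of length 2 it cycles with period 3.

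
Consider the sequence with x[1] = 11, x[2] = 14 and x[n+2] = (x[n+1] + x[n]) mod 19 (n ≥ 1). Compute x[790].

14

We have x[1] = 11, x[2] = 14, x[3] = 6, x[4] = 1, x[5] = 7, x[6] = 8, x[7] = 15, x[8] = 4, x[9] = 0, x[10] = 4, x[11] = 4, x[12] = 8, x[13] = 12, x[14] = 1, x[15] = 13, x[16] = 14, x[17] = 8, x[18] = 3, x[19] = 11, x[20] = 14.
The sequence repeats with period 18.
So x[790] = x[1 + ((790-1) mod 18)] = x[16] = 14.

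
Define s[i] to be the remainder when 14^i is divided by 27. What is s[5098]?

Listing terms: s[0] = 1,  s[1] = 14,  s[2] = 7,  s[3] = 17,  s[4] = 22,  s[5] = 11,  s[6] = 19,  s[7] = 23,  s[8] = 25,  s[9] = 26,  s[10] = 13,  s[11] = 20,  s[12] = 10,  s[13] = 5,  s[14] = 16,  s[15] = 8,  s[16] = 4,  s[17] = 2,  s[18] = 1.
The sequence repeats with period 18.
So s[5098] = s[0 + ((5098-0) mod 18)] = s[4] = 22.

22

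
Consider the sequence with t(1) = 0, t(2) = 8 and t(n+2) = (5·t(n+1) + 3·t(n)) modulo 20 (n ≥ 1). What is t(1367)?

Computing terms: t(1) = 0, t(2) = 8, t(3) = 0, t(4) = 4, t(5) = 0, t(6) = 12, t(7) = 0, t(8) = 16, t(9) = 0, t(10) = 8.
Since (t(9), t(10)) = (t(1), t(2)) = (0, 8) (two consecutive terms determine the rest), the sequence is periodic with period 8.
(1367 - 1) mod 8 = 6, so t(1367) = t(7) = 0.

0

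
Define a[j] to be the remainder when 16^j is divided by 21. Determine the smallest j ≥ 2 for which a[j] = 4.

a[1] = 16,  a[2] = 4,  a[3] = 1,  a[4] = 16.
Since a[4] = a[1] = 16, the sequence is periodic with period 3.
The value 4 first appears (with j ≥ 2) at a[2].

2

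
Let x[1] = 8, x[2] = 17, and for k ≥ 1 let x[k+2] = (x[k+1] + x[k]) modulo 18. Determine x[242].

Listing terms: x[1] = 8,  x[2] = 17,  x[3] = 7,  x[4] = 6,  x[5] = 13,  x[6] = 1,  x[7] = 14,  x[8] = 15,  x[9] = 11,  x[10] = 8,  x[11] = 1,  x[12] = 9,  x[13] = 10,  x[14] = 1,  x[15] = 11,  x[16] = 12,  x[17] = 5,  x[18] = 17,  x[19] = 4,  x[20] = 3,  x[21] = 7,  x[22] = 10,  x[23] = 17,  x[24] = 9,  x[25] = 8,  x[26] = 17.
Since (x[25], x[26]) = (x[1], x[2]) = (8, 17) (two consecutive terms determine the rest), the sequence is periodic with period 24.
(242 - 1) mod 24 = 1, so x[242] = x[2] = 17.

17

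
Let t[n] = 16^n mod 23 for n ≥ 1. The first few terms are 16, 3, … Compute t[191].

9

We have t[1] = 16,  t[2] = 3,  t[3] = 2,  t[4] = 9,  t[5] = 6,  t[6] = 4,  t[7] = 18,  t[8] = 12,  t[9] = 8,  t[10] = 13,  t[11] = 1,  t[12] = 16.
The sequence repeats with period 11.
(191 - 1) mod 11 = 3, so t[191] = t[4] = 9.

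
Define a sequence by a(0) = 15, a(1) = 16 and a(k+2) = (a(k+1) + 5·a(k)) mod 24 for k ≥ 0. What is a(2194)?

a(0) = 15,  a(1) = 16,  a(2) = 19,  a(3) = 3,  a(4) = 2,  a(5) = 17,  a(6) = 3,  a(7) = 16,  a(8) = 7,  a(9) = 15,  a(10) = 2,  a(11) = 5,  a(12) = 15,  a(13) = 16.
Since (a(12), a(13)) = (a(0), a(1)) = (15, 16) (two consecutive terms determine the rest), the sequence is periodic with period 12.
(2194 - 0) mod 12 = 10, so a(2194) = a(10) = 2.

2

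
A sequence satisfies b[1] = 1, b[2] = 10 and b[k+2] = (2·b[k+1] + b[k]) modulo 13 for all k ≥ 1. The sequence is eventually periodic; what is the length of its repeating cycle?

Computing terms: b[1] = 1, b[2] = 10, b[3] = 8, b[4] = 0, b[5] = 8, b[6] = 3, b[7] = 1, b[8] = 5, b[9] = 11, b[10] = 1, b[11] = 0, b[12] = 1, b[13] = 2, b[14] = 5, b[15] = 12, b[16] = 3, b[17] = 5, b[18] = 0, b[19] = 5, b[20] = 10, b[21] = 12, b[22] = 8, b[23] = 2, b[24] = 12, b[25] = 0, b[26] = 12, b[27] = 11, b[28] = 8, b[29] = 1, b[30] = 10.
The sequence repeats with period 28.

28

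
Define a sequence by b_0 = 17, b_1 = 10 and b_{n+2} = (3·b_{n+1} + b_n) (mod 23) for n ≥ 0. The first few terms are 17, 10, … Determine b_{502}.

5

Computing terms: b_0 = 17,  b_1 = 10,  b_2 = 1,  b_3 = 13,  b_4 = 17,  b_5 = 18,  b_6 = 2,  b_7 = 1,  b_8 = 5,  b_9 = 16,  b_{10} = 7,  b_{11} = 14,  b_{12} = 3,  b_{13} = 0,  b_{14} = 3,  b_{15} = 9,  b_{16} = 7,  b_{17} = 7,  b_{18} = 5,  b_{19} = 22,  b_{20} = 2,  b_{21} = 5,  b_{22} = 17,  b_{23} = 10.
Since (b_{22}, b_{23}) = (b_0, b_1) = (17, 10) (two consecutive terms determine the rest), the sequence is periodic with period 22.
(502 - 0) mod 22 = 18, so b_{502} = b_{18} = 5.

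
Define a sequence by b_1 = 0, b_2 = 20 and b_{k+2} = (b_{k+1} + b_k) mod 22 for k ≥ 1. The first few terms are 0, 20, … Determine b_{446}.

We have b_1 = 0,  b_2 = 20,  b_3 = 20,  b_4 = 18,  b_5 = 16,  b_6 = 12,  b_7 = 6,  b_8 = 18,  b_9 = 2,  b_{10} = 20,  b_{11} = 0,  b_{12} = 20.
Since (b_{11}, b_{12}) = (b_1, b_2) = (0, 20) (two consecutive terms determine the rest), the sequence is periodic with period 10.
So b_{446} = b_{1 + ((446-1) mod 10)} = b_6 = 12.

12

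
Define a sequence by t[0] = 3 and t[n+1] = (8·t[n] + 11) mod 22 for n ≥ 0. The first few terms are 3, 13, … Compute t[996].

t[0] = 3; t[1] = 13; t[2] = 5; t[3] = 7; t[4] = 1; t[5] = 19; t[6] = 9; t[7] = 17; t[8] = 15; t[9] = 21; t[10] = 3.
The sequence repeats with period 10.
(996 - 0) mod 10 = 6, so t[996] = t[6] = 9.

9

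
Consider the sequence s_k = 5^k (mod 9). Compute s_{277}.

s_0 = 1, s_1 = 5, s_2 = 7, s_3 = 8, s_4 = 4, s_5 = 2, s_6 = 1.
The sequence repeats with period 6.
So s_{277} = s_{0 + ((277-0) mod 6)} = s_1 = 5.

5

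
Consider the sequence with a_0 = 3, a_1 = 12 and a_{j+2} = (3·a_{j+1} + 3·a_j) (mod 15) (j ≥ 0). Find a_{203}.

a_0 = 3, a_1 = 12, a_2 = 0, a_3 = 6, a_4 = 3, a_5 = 12.
Since (a_4, a_5) = (a_0, a_1) = (3, 12) (two consecutive terms determine the rest), the sequence is periodic with period 4.
(203 - 0) mod 4 = 3, so a_{203} = a_3 = 6.

6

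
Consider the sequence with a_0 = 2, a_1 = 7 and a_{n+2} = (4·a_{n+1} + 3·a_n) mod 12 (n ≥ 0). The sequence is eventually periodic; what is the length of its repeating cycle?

Listing terms: a_0 = 2,  a_1 = 7,  a_2 = 10,  a_3 = 1,  a_4 = 10,  a_5 = 7,  a_6 = 10.
Since (a_5, a_6) = (a_1, a_2) = (7, 10) (two consecutive terms determine the rest), the sequence is eventually periodic: after a pre-period of length 1 it cycles with period 4.

4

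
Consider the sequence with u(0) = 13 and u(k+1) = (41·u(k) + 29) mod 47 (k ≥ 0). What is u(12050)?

Computing terms: u(0) = 13; u(1) = 45; u(2) = 41; u(3) = 18; u(4) = 15; u(5) = 33; u(6) = 19; u(7) = 9; u(8) = 22; u(9) = 38; u(10) = 36; u(11) = 1; u(12) = 23; u(13) = 32; u(14) = 25; u(15) = 20; u(16) = 3; u(17) = 11; u(18) = 10; u(19) = 16; u(20) = 27; u(21) = 8; u(22) = 28; u(23) = 2; u(24) = 17; u(25) = 21; u(26) = 44; u(27) = 0; u(28) = 29; u(29) = 43; u(30) = 6; u(31) = 40; u(32) = 24; u(33) = 26; u(34) = 14; u(35) = 39; u(36) = 30; u(37) = 37; u(38) = 42; u(39) = 12; u(40) = 4; u(41) = 5; u(42) = 46; u(43) = 35; u(44) = 7; u(45) = 34; u(46) = 13.
The sequence repeats with period 46.
So u(12050) = u(0 + ((12050-0) mod 46)) = u(44) = 7.

7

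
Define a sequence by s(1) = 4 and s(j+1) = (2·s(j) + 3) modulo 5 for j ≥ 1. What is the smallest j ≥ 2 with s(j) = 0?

Listing terms: s(1) = 4,  s(2) = 1,  s(3) = 0,  s(4) = 3,  s(5) = 4.
The sequence repeats with period 4.
The value 0 first appears (with j ≥ 2) at s(3).

3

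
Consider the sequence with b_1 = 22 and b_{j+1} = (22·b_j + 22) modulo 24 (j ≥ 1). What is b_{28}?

b_1 = 22, b_2 = 2, b_3 = 18, b_4 = 10, b_5 = 2.
Since b_5 = b_2 = 2, the sequence is eventually periodic: after a pre-period of length 1 it cycles with period 3.
For j ≥ 2, b_j depends only on (j - 2) mod 3. (28 - 2) mod 3 = 2, so b_{28} = b_4 = 10.

10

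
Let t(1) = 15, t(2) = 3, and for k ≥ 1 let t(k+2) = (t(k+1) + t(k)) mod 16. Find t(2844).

4

Listing terms: t(1) = 15, t(2) = 3, t(3) = 2, t(4) = 5, t(5) = 7, t(6) = 12, t(7) = 3, t(8) = 15, t(9) = 2, t(10) = 1, t(11) = 3, t(12) = 4, t(13) = 7, t(14) = 11, t(15) = 2, t(16) = 13, t(17) = 15, t(18) = 12, t(19) = 11, t(20) = 7, t(21) = 2, t(22) = 9, t(23) = 11, t(24) = 4, t(25) = 15, t(26) = 3.
Since (t(25), t(26)) = (t(1), t(2)) = (15, 3) (two consecutive terms determine the rest), the sequence is periodic with period 24.
So t(2844) = t(1 + ((2844-1) mod 24)) = t(12) = 4.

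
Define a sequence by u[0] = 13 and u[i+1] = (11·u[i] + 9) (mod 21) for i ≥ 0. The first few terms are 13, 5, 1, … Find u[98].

Listing terms: u[0] = 13,  u[1] = 5,  u[2] = 1,  u[3] = 20,  u[4] = 19,  u[5] = 8,  u[6] = 13.
The sequence repeats with period 6.
So u[98] = u[0 + ((98-0) mod 6)] = u[2] = 1.

1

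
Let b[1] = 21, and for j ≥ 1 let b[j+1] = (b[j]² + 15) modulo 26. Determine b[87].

Listing terms: b[1] = 21,  b[2] = 14,  b[3] = 3,  b[4] = 24,  b[5] = 19,  b[6] = 12,  b[7] = 3.
Since b[7] = b[3] = 3, the sequence is eventually periodic: after a pre-period of length 2 it cycles with period 4.
For j ≥ 3, b[j] depends only on (j - 3) mod 4. (87 - 3) mod 4 = 0, so b[87] = b[3] = 3.

3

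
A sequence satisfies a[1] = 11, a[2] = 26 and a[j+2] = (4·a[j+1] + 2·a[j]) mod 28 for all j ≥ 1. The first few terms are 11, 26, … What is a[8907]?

0

Listing terms: a[1] = 11; a[2] = 26; a[3] = 14; a[4] = 24; a[5] = 12; a[6] = 12; a[7] = 16; a[8] = 4; a[9] = 20; a[10] = 4; a[11] = 0; a[12] = 8; a[13] = 4; a[14] = 4; a[15] = 24; a[16] = 20; a[17] = 16; a[18] = 20; a[19] = 0; a[20] = 12; a[21] = 20; a[22] = 20; a[23] = 8; a[24] = 16; a[25] = 24; a[26] = 16; a[27] = 0; a[28] = 4; a[29] = 16; a[30] = 16; a[31] = 12; a[32] = 24; a[33] = 8; a[34] = 24; a[35] = 0; a[36] = 20; a[37] = 24; a[38] = 24; a[39] = 4; a[40] = 8; a[41] = 12; a[42] = 8; a[43] = 0; a[44] = 16; a[45] = 8; a[46] = 8; a[47] = 20; a[48] = 12; a[49] = 4; a[50] = 12; a[51] = 0; a[52] = 24; a[53] = 12.
Since (a[52], a[53]) = (a[4], a[5]) = (24, 12) (two consecutive terms determine the rest), the sequence is eventually periodic: after a pre-period of length 3 it cycles with period 48.
For j ≥ 4, a[j] depends only on (j - 4) mod 48. (8907 - 4) mod 48 = 23, so a[8907] = a[27] = 0.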